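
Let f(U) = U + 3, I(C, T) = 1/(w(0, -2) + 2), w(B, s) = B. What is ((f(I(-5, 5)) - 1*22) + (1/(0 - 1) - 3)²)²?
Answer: 25/4 ≈ 6.2500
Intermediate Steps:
I(C, T) = ½ (I(C, T) = 1/(0 + 2) = 1/2 = ½)
f(U) = 3 + U
((f(I(-5, 5)) - 1*22) + (1/(0 - 1) - 3)²)² = (((3 + ½) - 1*22) + (1/(0 - 1) - 3)²)² = ((7/2 - 22) + (1/(-1) - 3)²)² = (-37/2 + (-1 - 3)²)² = (-37/2 + (-4)²)² = (-37/2 + 16)² = (-5/2)² = 25/4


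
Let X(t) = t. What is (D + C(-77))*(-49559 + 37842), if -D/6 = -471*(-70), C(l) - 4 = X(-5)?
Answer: 2317868657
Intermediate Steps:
C(l) = -1 (C(l) = 4 - 5 = -1)
D = -197820 (D = -(-2826)*(-70) = -6*32970 = -197820)
(D + C(-77))*(-49559 + 37842) = (-197820 - 1)*(-49559 + 37842) = -197821*(-11717) = 2317868657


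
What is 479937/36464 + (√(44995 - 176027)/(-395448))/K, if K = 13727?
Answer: 479937/36464 - I*√32758/2714157348 ≈ 13.162 - 6.6684e-8*I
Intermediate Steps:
479937/36464 + (√(44995 - 176027)/(-395448))/K = 479937/36464 + (√(44995 - 176027)/(-395448))/13727 = 479937*(1/36464) + (√(-131032)*(-1/395448))*(1/13727) = 479937/36464 + ((2*I*√32758)*(-1/395448))*(1/13727) = 479937/36464 - I*√32758/197724*(1/13727) = 479937/36464 - I*√32758/2714157348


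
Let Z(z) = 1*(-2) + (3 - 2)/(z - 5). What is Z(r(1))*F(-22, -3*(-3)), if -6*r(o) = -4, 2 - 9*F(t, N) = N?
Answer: 203/117 ≈ 1.7350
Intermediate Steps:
F(t, N) = 2/9 - N/9
r(o) = ⅔ (r(o) = -⅙*(-4) = ⅔)
Z(z) = -2 + 1/(-5 + z)
Z(r(1))*F(-22, -3*(-3)) = ((11 - 2*⅔)/(-5 + ⅔))*(2/9 - (-1)*(-3)/3) = ((11 - 4/3)/(-13/3))*(2/9 - ⅑*9) = (-3/13*29/3)*(2/9 - 1) = -29/13*(-7/9) = 203/117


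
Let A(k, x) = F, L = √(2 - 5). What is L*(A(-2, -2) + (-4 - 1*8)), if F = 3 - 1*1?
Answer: -10*I*√3 ≈ -17.32*I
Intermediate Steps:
L = I*√3 (L = √(-3) = I*√3 ≈ 1.732*I)
F = 2 (F = 3 - 1 = 2)
A(k, x) = 2
L*(A(-2, -2) + (-4 - 1*8)) = (I*√3)*(2 + (-4 - 1*8)) = (I*√3)*(2 + (-4 - 8)) = (I*√3)*(2 - 12) = (I*√3)*(-10) = -10*I*√3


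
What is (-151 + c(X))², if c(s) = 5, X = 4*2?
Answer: 21316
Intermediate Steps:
X = 8
(-151 + c(X))² = (-151 + 5)² = (-146)² = 21316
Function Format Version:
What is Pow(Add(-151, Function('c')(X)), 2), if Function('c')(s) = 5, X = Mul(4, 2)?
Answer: 21316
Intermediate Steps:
X = 8
Pow(Add(-151, Function('c')(X)), 2) = Pow(Add(-151, 5), 2) = Pow(-146, 2) = 21316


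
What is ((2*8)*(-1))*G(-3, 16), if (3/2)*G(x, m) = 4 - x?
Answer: -224/3 ≈ -74.667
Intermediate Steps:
G(x, m) = 8/3 - 2*x/3 (G(x, m) = 2*(4 - x)/3 = 8/3 - 2*x/3)
((2*8)*(-1))*G(-3, 16) = ((2*8)*(-1))*(8/3 - ⅔*(-3)) = (16*(-1))*(8/3 + 2) = -16*14/3 = -224/3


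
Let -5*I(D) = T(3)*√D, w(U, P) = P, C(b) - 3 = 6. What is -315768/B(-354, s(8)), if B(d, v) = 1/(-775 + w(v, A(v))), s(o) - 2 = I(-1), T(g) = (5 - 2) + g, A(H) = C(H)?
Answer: 241878288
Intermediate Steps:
C(b) = 9 (C(b) = 3 + 6 = 9)
A(H) = 9
T(g) = 3 + g
I(D) = -6*√D/5 (I(D) = -(3 + 3)*√D/5 = -6*√D/5)
s(o) = 2 - 6*I/5
B(d, v) = -1/766 (B(d, v) = 1/(-775 + 9) = 1/(-766) = -1/766)
-315768/B(-354, s(8)) = -315768/(-1/766) = -315768*(-766) = 241878288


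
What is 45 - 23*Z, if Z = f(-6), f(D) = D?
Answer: 183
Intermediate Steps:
Z = -6
45 - 23*Z = 45 - 23*(-6) = 45 + 138 = 183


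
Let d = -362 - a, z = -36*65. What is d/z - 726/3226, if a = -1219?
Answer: -2231761/3774420 ≈ -0.59129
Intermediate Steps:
z = -2340
d = 857 (d = -362 - 1*(-1219) = -362 + 1219 = 857)
d/z - 726/3226 = 857/(-2340) - 726/3226 = 857*(-1/2340) - 726*1/3226 = -857/2340 - 363/1613 = -2231761/3774420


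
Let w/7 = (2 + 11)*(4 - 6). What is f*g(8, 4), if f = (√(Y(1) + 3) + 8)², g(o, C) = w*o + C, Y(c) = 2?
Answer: -100188 - 23232*√5 ≈ -1.5214e+5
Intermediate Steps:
w = -182 (w = 7*((2 + 11)*(4 - 6)) = 7*(13*(-2)) = 7*(-26) = -182)
g(o, C) = C - 182*o (g(o, C) = -182*o + C = C - 182*o)
f = (8 + √5)² (f = (√(2 + 3) + 8)² = (√5 + 8)² = (8 + √5)² ≈ 104.78)
f*g(8, 4) = (8 + √5)²*(4 - 182*8) = (8 + √5)²*(4 - 1456) = (8 + √5)²*(-1452) = -1452*(8 + √5)²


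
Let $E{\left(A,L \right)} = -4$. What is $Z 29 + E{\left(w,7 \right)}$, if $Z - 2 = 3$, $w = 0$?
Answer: $141$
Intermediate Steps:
$Z = 5$ ($Z = 2 + 3 = 5$)
$Z 29 + E{\left(w,7 \right)} = 5 \cdot 29 - 4 = 145 - 4 = 141$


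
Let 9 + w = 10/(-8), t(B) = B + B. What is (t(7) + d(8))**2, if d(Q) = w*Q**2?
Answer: 412164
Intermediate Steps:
t(B) = 2*B
w = -41/4 (w = -9 + 10/(-8) = -9 + 10*(-1/8) = -9 - 5/4 = -41/4 ≈ -10.250)
d(Q) = -41*Q**2/4
(t(7) + d(8))**2 = (2*7 - 41/4*8**2)**2 = (14 - 41/4*64)**2 = (14 - 656)**2 = (-642)**2 = 412164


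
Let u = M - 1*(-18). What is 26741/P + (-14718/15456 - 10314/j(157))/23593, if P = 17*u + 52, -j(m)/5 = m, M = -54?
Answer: -81362741003/1703886460 ≈ -47.751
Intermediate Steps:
j(m) = -5*m
u = -36 (u = -54 - 1*(-18) = -54 + 18 = -36)
P = -560 (P = 17*(-36) + 52 = -612 + 52 = -560)
26741/P + (-14718/15456 - 10314/j(157))/23593 = 26741/(-560) + (-14718/15456 - 10314/((-5*157)))/23593 = 26741*(-1/560) + (-14718*1/15456 - 10314/(-785))*(1/23593) = -26741/560 + (-2453/2576 - 10314*(-1/785))*(1/23593) = -26741/560 + (-2453/2576 + 10314/785)*(1/23593) = -26741/560 + (24643259/2022160)*(1/23593) = -26741/560 + 24643259/47708820880 = -81362741003/1703886460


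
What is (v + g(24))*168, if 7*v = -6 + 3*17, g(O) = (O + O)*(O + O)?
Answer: 388152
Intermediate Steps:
g(O) = 4*O² (g(O) = (2*O)*(2*O) = 4*O²)
v = 45/7 (v = (-6 + 3*17)/7 = (-6 + 51)/7 = (⅐)*45 = 45/7 ≈ 6.4286)
(v + g(24))*168 = (45/7 + 4*24²)*168 = (45/7 + 4*576)*168 = (45/7 + 2304)*168 = (16173/7)*168 = 388152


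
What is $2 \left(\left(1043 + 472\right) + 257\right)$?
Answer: $3544$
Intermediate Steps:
$2 \left(\left(1043 + 472\right) + 257\right) = 2 \left(1515 + 257\right) = 2 \cdot 1772 = 3544$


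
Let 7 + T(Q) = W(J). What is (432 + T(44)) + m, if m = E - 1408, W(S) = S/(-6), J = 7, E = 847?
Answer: -823/6 ≈ -137.17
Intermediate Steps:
W(S) = -S/6 (W(S) = S*(-1/6) = -S/6)
T(Q) = -49/6 (T(Q) = -7 - 1/6*7 = -7 - 7/6 = -49/6)
m = -561 (m = 847 - 1408 = -561)
(432 + T(44)) + m = (432 - 49/6) - 561 = 2543/6 - 561 = -823/6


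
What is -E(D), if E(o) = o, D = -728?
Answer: 728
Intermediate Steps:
-E(D) = -1*(-728) = 728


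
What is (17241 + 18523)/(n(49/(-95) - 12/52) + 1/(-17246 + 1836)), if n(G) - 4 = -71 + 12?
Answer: -551123240/847551 ≈ -650.25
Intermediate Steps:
n(G) = -55 (n(G) = 4 + (-71 + 12) = 4 - 59 = -55)
(17241 + 18523)/(n(49/(-95) - 12/52) + 1/(-17246 + 1836)) = (17241 + 18523)/(-55 + 1/(-17246 + 1836)) = 35764/(-55 + 1/(-15410)) = 35764/(-55 - 1/15410) = 35764/(-847551/15410) = 35764*(-15410/847551) = -551123240/847551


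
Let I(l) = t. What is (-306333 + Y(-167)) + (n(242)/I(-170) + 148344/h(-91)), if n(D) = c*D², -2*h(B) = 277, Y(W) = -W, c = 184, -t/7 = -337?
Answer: -197777026578/653443 ≈ -3.0267e+5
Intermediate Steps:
t = 2359 (t = -7*(-337) = 2359)
I(l) = 2359
h(B) = -277/2 (h(B) = -½*277 = -277/2)
n(D) = 184*D²
(-306333 + Y(-167)) + (n(242)/I(-170) + 148344/h(-91)) = (-306333 - 1*(-167)) + ((184*242²)/2359 + 148344/(-277/2)) = (-306333 + 167) + ((184*58564)*(1/2359) + 148344*(-2/277)) = -306166 + (10775776*(1/2359) - 296688/277) = -306166 + (10775776/2359 - 296688/277) = -306166 + 2285002960/653443 = -197777026578/653443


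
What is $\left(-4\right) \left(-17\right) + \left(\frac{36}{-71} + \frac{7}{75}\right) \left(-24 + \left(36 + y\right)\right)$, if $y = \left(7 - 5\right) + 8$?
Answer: $\frac{313634}{5325} \approx 58.898$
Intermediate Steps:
$y = 10$ ($y = 2 + 8 = 10$)
$\left(-4\right) \left(-17\right) + \left(\frac{36}{-71} + \frac{7}{75}\right) \left(-24 + \left(36 + y\right)\right) = \left(-4\right) \left(-17\right) + \left(\frac{36}{-71} + \frac{7}{75}\right) \left(-24 + \left(36 + 10\right)\right) = 68 + \left(36 \left(- \frac{1}{71}\right) + 7 \cdot \frac{1}{75}\right) \left(-24 + 46\right) = 68 + \left(- \frac{36}{71} + \frac{7}{75}\right) 22 = 68 - \frac{48466}{5325} = \frac{313634}{5325}$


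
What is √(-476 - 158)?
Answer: I*√634 ≈ 25.179*I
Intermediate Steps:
√(-476 - 158) = √(-634) = I*√634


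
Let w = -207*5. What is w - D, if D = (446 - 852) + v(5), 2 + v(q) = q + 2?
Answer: -634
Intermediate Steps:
v(q) = q (v(q) = -2 + (q + 2) = -2 + (2 + q) = q)
w = -1035
D = -401 (D = (446 - 852) + 5 = -406 + 5 = -401)
w - D = -1035 - 1*(-401) = -1035 + 401 = -634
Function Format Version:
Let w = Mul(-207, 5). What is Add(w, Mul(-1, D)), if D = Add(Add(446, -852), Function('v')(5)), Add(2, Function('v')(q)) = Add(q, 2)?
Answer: -634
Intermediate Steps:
Function('v')(q) = q (Function('v')(q) = Add(-2, Add(q, 2)) = Add(-2, Add(2, q)) = q)
w = -1035
D = -401 (D = Add(Add(446, -852), 5) = Add(-406, 5) = -401)
Add(w, Mul(-1, D)) = Add(-1035, Mul(-1, -401)) = Add(-1035, 401) = -634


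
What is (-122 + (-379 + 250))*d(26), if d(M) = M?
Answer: -6526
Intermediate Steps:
(-122 + (-379 + 250))*d(26) = (-122 + (-379 + 250))*26 = (-122 - 129)*26 = -251*26 = -6526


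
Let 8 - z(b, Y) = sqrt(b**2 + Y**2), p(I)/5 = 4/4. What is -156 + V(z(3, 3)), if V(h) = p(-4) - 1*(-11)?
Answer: -140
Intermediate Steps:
p(I) = 5 (p(I) = 5*(4/4) = 5*(4*(1/4)) = 5*1 = 5)
z(b, Y) = 8 - sqrt(Y**2 + b**2) (z(b, Y) = 8 - sqrt(b**2 + Y**2) = 8 - sqrt(Y**2 + b**2))
V(h) = 16 (V(h) = 5 - 1*(-11) = 5 + 11 = 16)
-156 + V(z(3, 3)) = -156 + 16 = -140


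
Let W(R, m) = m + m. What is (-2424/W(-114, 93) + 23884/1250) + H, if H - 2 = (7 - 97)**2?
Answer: 157093952/19375 ≈ 8108.1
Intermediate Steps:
W(R, m) = 2*m
H = 8102 (H = 2 + (7 - 97)**2 = 2 + (-90)**2 = 2 + 8100 = 8102)
(-2424/W(-114, 93) + 23884/1250) + H = (-2424/(2*93) + 23884/1250) + 8102 = (-2424/186 + 23884*(1/1250)) + 8102 = (-2424*1/186 + 11942/625) + 8102 = (-404/31 + 11942/625) + 8102 = 117702/19375 + 8102 = 157093952/19375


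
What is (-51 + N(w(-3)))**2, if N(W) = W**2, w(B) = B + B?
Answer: 225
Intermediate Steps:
w(B) = 2*B
(-51 + N(w(-3)))**2 = (-51 + (2*(-3))**2)**2 = (-51 + (-6)**2)**2 = (-51 + 36)**2 = (-15)**2 = 225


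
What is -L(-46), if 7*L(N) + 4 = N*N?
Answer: -2112/7 ≈ -301.71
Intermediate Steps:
L(N) = -4/7 + N**2/7 (L(N) = -4/7 + (N*N)/7 = -4/7 + N**2/7)
-L(-46) = -(-4/7 + (1/7)*(-46)**2) = -(-4/7 + (1/7)*2116) = -(-4/7 + 2116/7) = -1*2112/7 = -2112/7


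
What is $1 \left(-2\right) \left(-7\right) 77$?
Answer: $1078$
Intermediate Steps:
$1 \left(-2\right) \left(-7\right) 77 = \left(-2\right) \left(-7\right) 77 = 14 \cdot 77 = 1078$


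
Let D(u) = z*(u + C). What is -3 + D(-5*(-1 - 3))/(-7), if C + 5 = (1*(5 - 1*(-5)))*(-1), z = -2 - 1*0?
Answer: -11/7 ≈ -1.5714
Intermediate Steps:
z = -2 (z = -2 + 0 = -2)
C = -15 (C = -5 + (1*(5 - 1*(-5)))*(-1) = -5 + (1*(5 + 5))*(-1) = -5 + (1*10)*(-1) = -5 + 10*(-1) = -5 - 10 = -15)
D(u) = 30 - 2*u (D(u) = -2*(u - 15) = -2*(-15 + u) = 30 - 2*u)
-3 + D(-5*(-1 - 3))/(-7) = -3 + (30 - (-10)*(-1 - 3))/(-7) = -3 + (30 - (-10)*(-4))*(-⅐) = -3 + (30 - 2*20)*(-⅐) = -3 + (30 - 40)*(-⅐) = -3 - 10*(-⅐) = -3 + 10/7 = -11/7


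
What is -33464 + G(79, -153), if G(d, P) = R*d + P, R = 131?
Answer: -23268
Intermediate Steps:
G(d, P) = P + 131*d (G(d, P) = 131*d + P = P + 131*d)
-33464 + G(79, -153) = -33464 + (-153 + 131*79) = -33464 + (-153 + 10349) = -33464 + 10196 = -23268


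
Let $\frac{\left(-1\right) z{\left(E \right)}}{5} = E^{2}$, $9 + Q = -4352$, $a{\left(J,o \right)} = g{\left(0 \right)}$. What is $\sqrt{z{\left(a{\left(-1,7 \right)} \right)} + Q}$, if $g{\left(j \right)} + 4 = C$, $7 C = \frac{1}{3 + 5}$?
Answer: $\frac{i \sqrt{13924741}}{56} \approx 66.635 i$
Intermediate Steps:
$C = \frac{1}{56}$ ($C = \frac{1}{7 \left(3 + 5\right)} = \frac{1}{7 \cdot 8} = \frac{1}{7} \cdot \frac{1}{8} = \frac{1}{56} \approx 0.017857$)
$g{\left(j \right)} = - \frac{223}{56}$ ($g{\left(j \right)} = -4 + \frac{1}{56} = - \frac{223}{56}$)
$a{\left(J,o \right)} = - \frac{223}{56}$
$Q = -4361$ ($Q = -9 - 4352 = -4361$)
$z{\left(E \right)} = - 5 E^{2}$
$\sqrt{z{\left(a{\left(-1,7 \right)} \right)} + Q} = \sqrt{- 5 \left(- \frac{223}{56}\right)^{2} - 4361} = \sqrt{\left(-5\right) \frac{49729}{3136} - 4361} = \sqrt{- \frac{248645}{3136} - 4361} = \sqrt{- \frac{13924741}{3136}} = \frac{i \sqrt{13924741}}{56}$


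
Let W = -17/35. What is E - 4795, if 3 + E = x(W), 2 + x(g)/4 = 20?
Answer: -4726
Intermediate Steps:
W = -17/35 (W = -17*1/35 = -17/35 ≈ -0.48571)
x(g) = 72 (x(g) = -8 + 4*20 = -8 + 80 = 72)
E = 69 (E = -3 + 72 = 69)
E - 4795 = 69 - 4795 = -4726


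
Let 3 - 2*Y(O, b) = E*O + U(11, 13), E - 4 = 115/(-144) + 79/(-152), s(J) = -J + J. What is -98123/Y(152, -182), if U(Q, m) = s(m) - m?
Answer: 3532428/7049 ≈ 501.12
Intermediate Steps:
s(J) = 0
U(Q, m) = -m (U(Q, m) = 0 - m = -m)
E = 7337/2736 (E = 4 + (115/(-144) + 79/(-152)) = 4 + (115*(-1/144) + 79*(-1/152)) = 4 + (-115/144 - 79/152) = 4 - 3607/2736 = 7337/2736 ≈ 2.6817)
Y(O, b) = 8 - 7337*O/5472 (Y(O, b) = 3/2 - (7337*O/2736 - 1*13)/2 = 3/2 - (7337*O/2736 - 13)/2 = 3/2 - (-13 + 7337*O/2736)/2 = 3/2 + (13/2 - 7337*O/5472) = 8 - 7337*O/5472)
-98123/Y(152, -182) = -98123/(8 - 7337/5472*152) = -98123/(8 - 7337/36) = -98123/(-7049/36) = -98123*(-36/7049) = 3532428/7049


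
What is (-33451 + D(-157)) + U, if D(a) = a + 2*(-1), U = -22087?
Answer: -55697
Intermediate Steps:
D(a) = -2 + a (D(a) = a - 2 = -2 + a)
(-33451 + D(-157)) + U = (-33451 + (-2 - 157)) - 22087 = (-33451 - 159) - 22087 = -33610 - 22087 = -55697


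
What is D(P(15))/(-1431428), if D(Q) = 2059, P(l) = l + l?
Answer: -2059/1431428 ≈ -0.0014384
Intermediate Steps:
P(l) = 2*l
D(P(15))/(-1431428) = 2059/(-1431428) = 2059*(-1/1431428) = -2059/1431428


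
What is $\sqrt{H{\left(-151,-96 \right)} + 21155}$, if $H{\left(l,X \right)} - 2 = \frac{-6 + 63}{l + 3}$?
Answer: $\frac{\sqrt{115853623}}{74} \approx 145.45$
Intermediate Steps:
$H{\left(l,X \right)} = 2 + \frac{57}{3 + l}$ ($H{\left(l,X \right)} = 2 + \frac{-6 + 63}{l + 3} = 2 + \frac{57}{3 + l}$)
$\sqrt{H{\left(-151,-96 \right)} + 21155} = \sqrt{\frac{63 + 2 \left(-151\right)}{3 - 151} + 21155} = \sqrt{\frac{63 - 302}{-148} + 21155} = \sqrt{\left(- \frac{1}{148}\right) \left(-239\right) + 21155} = \sqrt{\frac{239}{148} + 21155} = \sqrt{\frac{3131179}{148}} = \frac{\sqrt{115853623}}{74}$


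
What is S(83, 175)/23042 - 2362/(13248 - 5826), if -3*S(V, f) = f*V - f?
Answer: -548336/1042791 ≈ -0.52584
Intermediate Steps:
S(V, f) = f/3 - V*f/3 (S(V, f) = -(f*V - f)/3 = -(V*f - f)/3 = -(-f + V*f)/3 = f/3 - V*f/3)
S(83, 175)/23042 - 2362/(13248 - 5826) = ((1/3)*175*(1 - 1*83))/23042 - 2362/(13248 - 5826) = ((1/3)*175*(1 - 83))*(1/23042) - 2362/7422 = ((1/3)*175*(-82))*(1/23042) - 2362*1/7422 = -14350/3*1/23042 - 1181/3711 = -175/843 - 1181/3711 = -548336/1042791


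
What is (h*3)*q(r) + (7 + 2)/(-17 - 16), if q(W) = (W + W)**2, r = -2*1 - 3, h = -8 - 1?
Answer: -29703/11 ≈ -2700.3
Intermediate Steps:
h = -9
r = -5 (r = -2 - 3 = -5)
q(W) = 4*W**2 (q(W) = (2*W)**2 = 4*W**2)
(h*3)*q(r) + (7 + 2)/(-17 - 16) = (-9*3)*(4*(-5)**2) + (7 + 2)/(-17 - 16) = -108*25 + 9/(-33) = -27*100 + 9*(-1/33) = -2700 - 3/11 = -29703/11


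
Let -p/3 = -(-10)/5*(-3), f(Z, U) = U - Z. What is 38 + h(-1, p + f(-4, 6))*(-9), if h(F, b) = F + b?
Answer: -205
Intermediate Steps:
p = 18 (p = -3*(-(-10)/5)*(-3) = -3*(-5*(-2/5))*(-3) = -6*(-3) = -3*(-6) = 18)
38 + h(-1, p + f(-4, 6))*(-9) = 38 + (-1 + (18 + (6 - 1*(-4))))*(-9) = 38 + (-1 + (18 + (6 + 4)))*(-9) = 38 + (-1 + (18 + 10))*(-9) = 38 + (-1 + 28)*(-9) = 38 + 27*(-9) = 38 - 243 = -205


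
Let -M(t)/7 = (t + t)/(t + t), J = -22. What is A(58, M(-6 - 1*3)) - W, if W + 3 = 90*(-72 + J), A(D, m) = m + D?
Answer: 8514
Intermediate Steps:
M(t) = -7 (M(t) = -7*(t + t)/(t + t) = -7*2*t/(2*t) = -7*2*t*1/(2*t) = -7*1 = -7)
A(D, m) = D + m
W = -8463 (W = -3 + 90*(-72 - 22) = -3 + 90*(-94) = -3 - 8460 = -8463)
A(58, M(-6 - 1*3)) - W = (58 - 7) - 1*(-8463) = 51 + 8463 = 8514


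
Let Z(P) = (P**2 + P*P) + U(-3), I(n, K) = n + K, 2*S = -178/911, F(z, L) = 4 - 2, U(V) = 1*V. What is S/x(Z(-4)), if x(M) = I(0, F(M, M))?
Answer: -89/1822 ≈ -0.048847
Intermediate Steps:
U(V) = V
F(z, L) = 2
S = -89/911 (S = (-178/911)/2 = (-178*1/911)/2 = (1/2)*(-178/911) = -89/911 ≈ -0.097695)
I(n, K) = K + n
Z(P) = -3 + 2*P**2 (Z(P) = (P**2 + P*P) - 3 = (P**2 + P**2) - 3 = 2*P**2 - 3 = -3 + 2*P**2)
x(M) = 2 (x(M) = 2 + 0 = 2)
S/x(Z(-4)) = -89/911/2 = -89/911*1/2 = -89/1822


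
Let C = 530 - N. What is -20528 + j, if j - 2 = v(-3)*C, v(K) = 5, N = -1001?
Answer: -12871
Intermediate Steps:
C = 1531 (C = 530 - 1*(-1001) = 530 + 1001 = 1531)
j = 7657 (j = 2 + 5*1531 = 2 + 7655 = 7657)
-20528 + j = -20528 + 7657 = -12871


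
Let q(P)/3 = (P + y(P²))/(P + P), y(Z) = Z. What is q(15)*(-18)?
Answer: -432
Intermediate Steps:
q(P) = 3*(P + P²)/(2*P) (q(P) = 3*((P + P²)/(P + P)) = 3*((P + P²)/((2*P))) = 3*((P + P²)*(1/(2*P))) = 3*((P + P²)/(2*P)) = 3*(P + P²)/(2*P))
q(15)*(-18) = (3/2 + (3/2)*15)*(-18) = (3/2 + 45/2)*(-18) = 24*(-18) = -432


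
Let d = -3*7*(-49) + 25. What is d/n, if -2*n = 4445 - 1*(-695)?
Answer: -527/1285 ≈ -0.41012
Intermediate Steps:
d = 1054 (d = -21*(-49) + 25 = 1029 + 25 = 1054)
n = -2570 (n = -(4445 - 1*(-695))/2 = -(4445 + 695)/2 = -½*5140 = -2570)
d/n = 1054/(-2570) = 1054*(-1/2570) = -527/1285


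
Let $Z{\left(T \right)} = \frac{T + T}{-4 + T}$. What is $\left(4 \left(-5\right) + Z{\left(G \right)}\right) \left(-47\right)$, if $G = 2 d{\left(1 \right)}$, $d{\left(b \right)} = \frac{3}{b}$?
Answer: $658$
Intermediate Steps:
$G = 6$ ($G = 2 \cdot \frac{3}{1} = 2 \cdot 3 \cdot 1 = 2 \cdot 3 = 6$)
$Z{\left(T \right)} = \frac{2 T}{-4 + T}$
$\left(4 \left(-5\right) + Z{\left(G \right)}\right) \left(-47\right) = \left(4 \left(-5\right) + 2 \cdot 6 \frac{1}{-4 + 6}\right) \left(-47\right) = \left(-20 + 2 \cdot 6 \cdot \frac{1}{2}\right) \left(-47\right) = \left(-20 + 6\right) \left(-47\right) = \left(-14\right) \left(-47\right) = 658$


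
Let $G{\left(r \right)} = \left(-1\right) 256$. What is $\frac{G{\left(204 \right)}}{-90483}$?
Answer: $\frac{256}{90483} \approx 0.0028293$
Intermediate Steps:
$G{\left(r \right)} = -256$
$\frac{G{\left(204 \right)}}{-90483} = - \frac{256}{-90483} = \left(-256\right) \left(- \frac{1}{90483}\right) = \frac{256}{90483}$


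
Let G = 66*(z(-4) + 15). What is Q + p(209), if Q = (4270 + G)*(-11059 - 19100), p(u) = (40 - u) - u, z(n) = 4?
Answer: -166598694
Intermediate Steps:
G = 1254 (G = 66*(4 + 15) = 66*19 = 1254)
p(u) = 40 - 2*u
Q = -166598316 (Q = (4270 + 1254)*(-11059 - 19100) = 5524*(-30159) = -166598316)
Q + p(209) = -166598316 + (40 - 2*209) = -166598316 + (40 - 418) = -166598316 - 378 = -166598694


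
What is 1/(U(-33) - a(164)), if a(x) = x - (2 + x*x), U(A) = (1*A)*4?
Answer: 1/26602 ≈ 3.7591e-5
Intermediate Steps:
U(A) = 4*A (U(A) = A*4 = 4*A)
a(x) = -2 + x - x² (a(x) = x - (2 + x²) = x + (-2 - x²) = -2 + x - x²)
1/(U(-33) - a(164)) = 1/(4*(-33) - (-2 + 164 - 1*164²)) = 1/(-132 - (-2 + 164 - 1*26896)) = 1/(-132 - (-2 + 164 - 26896)) = 1/(-132 - 1*(-26734)) = 1/(-132 + 26734) = 1/26602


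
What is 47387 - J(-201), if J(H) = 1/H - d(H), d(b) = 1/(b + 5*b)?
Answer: 57148727/1206 ≈ 47387.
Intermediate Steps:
d(b) = 1/(6*b)
J(H) = 5/(6*H) (J(H) = 1/H - 1/(6*H) = 5/(6*H))
47387 - J(-201) = 47387 - 5/(6*(-201)) = 47387 - 5*(-1)/(6*201) = 47387 - 1*(-5/1206) = 47387 + 5/1206 = 57148727/1206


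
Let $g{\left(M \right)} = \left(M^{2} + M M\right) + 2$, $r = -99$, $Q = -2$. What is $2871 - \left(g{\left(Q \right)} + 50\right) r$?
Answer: $8811$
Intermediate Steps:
$g{\left(M \right)} = 2 + 2 M^{2}$ ($g{\left(M \right)} = \left(M^{2} + M^{2}\right) + 2 = 2 M^{2} + 2 = 2 + 2 M^{2}$)
$2871 - \left(g{\left(Q \right)} + 50\right) r = 2871 - \left(\left(2 + 2 \left(-2\right)^{2}\right) + 50\right) \left(-99\right) = 2871 - \left(\left(2 + 2 \cdot 4\right) + 50\right) \left(-99\right) = 2871 - \left(\left(2 + 8\right) + 50\right) \left(-99\right) = 2871 - \left(10 + 50\right) \left(-99\right) = 2871 - 60 \left(-99\right) = 2871 - -5940 = 2871 + 5940 = 8811$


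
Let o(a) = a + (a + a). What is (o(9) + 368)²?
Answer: 156025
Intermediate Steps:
o(a) = 3*a (o(a) = a + 2*a = 3*a)
(o(9) + 368)² = (3*9 + 368)² = (27 + 368)² = 395² = 156025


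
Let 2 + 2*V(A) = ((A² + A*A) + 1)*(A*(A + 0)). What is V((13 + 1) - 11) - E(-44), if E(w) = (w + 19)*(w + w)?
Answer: -4231/2 ≈ -2115.5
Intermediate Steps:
V(A) = -1 + A²*(1 + 2*A²)/2 (V(A) = -1 + (((A² + A*A) + 1)*(A*(A + 0)))/2 = -1 + (((A² + A²) + 1)*(A*A))/2 = -1 + ((2*A² + 1)*A²)/2 = -1 + ((1 + 2*A²)*A²)/2 = -1 + (A²*(1 + 2*A²))/2 = -1 + A²*(1 + 2*A²)/2)
E(w) = 2*w*(19 + w) (E(w) = (19 + w)*(2*w) = 2*w*(19 + w))
V((13 + 1) - 11) - E(-44) = (-1 + ((13 + 1) - 11)⁴ + ((13 + 1) - 11)²/2) - 2*(-44)*(19 - 44) = (-1 + (14 - 11)⁴ + (14 - 11)²/2) - 2*(-44)*(-25) = (-1 + 3⁴ + (½)*3²) - 1*2200 = (-1 + 81 + (½)*9) - 2200 = (-1 + 81 + 9/2) - 2200 = 169/2 - 2200 = -4231/2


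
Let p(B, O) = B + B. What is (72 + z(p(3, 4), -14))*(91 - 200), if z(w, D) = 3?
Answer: -8175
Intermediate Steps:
p(B, O) = 2*B
(72 + z(p(3, 4), -14))*(91 - 200) = (72 + 3)*(91 - 200) = 75*(-109) = -8175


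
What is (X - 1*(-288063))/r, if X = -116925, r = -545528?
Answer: -85569/272764 ≈ -0.31371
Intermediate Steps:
(X - 1*(-288063))/r = (-116925 - 1*(-288063))/(-545528) = (-116925 + 288063)*(-1/545528) = 171138*(-1/545528) = -85569/272764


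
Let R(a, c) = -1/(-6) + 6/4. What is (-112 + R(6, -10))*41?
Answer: -13571/3 ≈ -4523.7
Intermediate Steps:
R(a, c) = 5/3 (R(a, c) = -1*(-1/6) + 6*(1/4) = 1/6 + 3/2 = 5/3)
(-112 + R(6, -10))*41 = (-112 + 5/3)*41 = -331/3*41 = -13571/3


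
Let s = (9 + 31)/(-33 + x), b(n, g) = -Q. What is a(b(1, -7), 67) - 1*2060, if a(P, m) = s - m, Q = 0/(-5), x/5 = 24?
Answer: -185009/87 ≈ -2126.5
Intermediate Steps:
x = 120 (x = 5*24 = 120)
Q = 0 (Q = 0*(-1/5) = 0)
b(n, g) = 0 (b(n, g) = -1*0 = 0)
s = 40/87 (s = (9 + 31)/(-33 + 120) = 40/87 ≈ 0.45977)
a(P, m) = 40/87 - m
a(b(1, -7), 67) - 1*2060 = (40/87 - 1*67) - 1*2060 = (40/87 - 67) - 2060 = -5789/87 - 2060 = -185009/87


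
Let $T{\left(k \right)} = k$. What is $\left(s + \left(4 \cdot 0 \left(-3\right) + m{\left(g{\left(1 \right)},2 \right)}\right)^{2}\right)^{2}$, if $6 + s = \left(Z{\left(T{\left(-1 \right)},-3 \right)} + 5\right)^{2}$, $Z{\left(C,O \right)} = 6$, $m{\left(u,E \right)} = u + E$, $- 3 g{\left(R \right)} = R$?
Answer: $\frac{1123600}{81} \approx 13872.0$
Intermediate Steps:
$g{\left(R \right)} = - \frac{R}{3}$
$m{\left(u,E \right)} = E + u$
$s = 115$ ($s = -6 + \left(6 + 5\right)^{2} = -6 + 11^{2} = -6 + 121 = 115$)
$\left(s + \left(4 \cdot 0 \left(-3\right) + m{\left(g{\left(1 \right)},2 \right)}\right)^{2}\right)^{2} = \left(115 + \left(4 \cdot 0 \left(-3\right) + \left(2 - \frac{1}{3}\right)\right)^{2}\right)^{2} = \left(115 + \left(0 \left(-3\right) + \left(2 - \frac{1}{3}\right)\right)^{2}\right)^{2} = \left(115 + \left(0 + \frac{5}{3}\right)^{2}\right)^{2} = \left(115 + \left(\frac{5}{3}\right)^{2}\right)^{2} = \left(115 + \frac{25}{9}\right)^{2} = \left(\frac{1060}{9}\right)^{2} = \frac{1123600}{81}$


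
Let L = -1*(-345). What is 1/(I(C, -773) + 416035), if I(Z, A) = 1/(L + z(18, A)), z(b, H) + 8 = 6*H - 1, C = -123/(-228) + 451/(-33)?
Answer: 4302/1789782569 ≈ 2.4036e-6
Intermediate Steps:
C = -2993/228 (C = -123*(-1/228) + 451*(-1/33) = 41/76 - 41/3 = -2993/228 ≈ -13.127)
z(b, H) = -9 + 6*H (z(b, H) = -8 + (6*H - 1) = -8 + (-1 + 6*H) = -9 + 6*H)
L = 345
I(Z, A) = 1/(336 + 6*A) (I(Z, A) = 1/(345 + (-9 + 6*A)) = 1/(336 + 6*A))
1/(I(C, -773) + 416035) = 1/(1/(6*(56 - 773)) + 416035) = 1/((⅙)/(-717) + 416035) = 1/((⅙)*(-1/717) + 416035) = 1/(-1/4302 + 416035) = 1/(1789782569/4302) = 4302/1789782569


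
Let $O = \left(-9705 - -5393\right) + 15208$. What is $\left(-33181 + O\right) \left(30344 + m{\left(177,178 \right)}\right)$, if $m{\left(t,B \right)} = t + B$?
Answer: $-684127215$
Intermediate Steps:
$m{\left(t,B \right)} = B + t$
$O = 10896$ ($O = \left(-9705 + 5393\right) + 15208 = -4312 + 15208 = 10896$)
$\left(-33181 + O\right) \left(30344 + m{\left(177,178 \right)}\right) = \left(-33181 + 10896\right) \left(30344 + \left(178 + 177\right)\right) = - 22285 \left(30344 + 355\right) = \left(-22285\right) 30699 = -684127215$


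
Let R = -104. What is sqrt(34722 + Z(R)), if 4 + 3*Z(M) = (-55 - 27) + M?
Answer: 2*sqrt(77982)/3 ≈ 186.17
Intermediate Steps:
Z(M) = -86/3 + M/3 (Z(M) = -4/3 + ((-55 - 27) + M)/3 = -4/3 + (-82 + M)/3 = -4/3 + (-82/3 + M/3) = -86/3 + M/3)
sqrt(34722 + Z(R)) = sqrt(34722 + (-86/3 + (1/3)*(-104))) = sqrt(34722 + (-86/3 - 104/3)) = sqrt(34722 - 190/3) = sqrt(103976/3) = 2*sqrt(77982)/3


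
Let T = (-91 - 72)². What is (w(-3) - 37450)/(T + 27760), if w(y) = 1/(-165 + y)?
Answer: -6291601/9127272 ≈ -0.68932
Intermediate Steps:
T = 26569 (T = (-163)² = 26569)
(w(-3) - 37450)/(T + 27760) = (1/(-165 - 3) - 37450)/(26569 + 27760) = (1/(-168) - 37450)/54329 = (-1/168 - 37450)*(1/54329) = -6291601/168*1/54329 = -6291601/9127272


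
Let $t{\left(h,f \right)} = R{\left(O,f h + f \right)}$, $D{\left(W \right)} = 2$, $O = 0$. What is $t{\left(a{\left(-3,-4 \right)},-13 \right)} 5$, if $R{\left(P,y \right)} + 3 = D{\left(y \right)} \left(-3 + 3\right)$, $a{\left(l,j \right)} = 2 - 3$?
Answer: $-15$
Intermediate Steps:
$a{\left(l,j \right)} = -1$ ($a{\left(l,j \right)} = 2 - 3 = -1$)
$R{\left(P,y \right)} = -3$ ($R{\left(P,y \right)} = -3 + 2 \left(-3 + 3\right) = -3 + 2 \cdot 0 = -3 + 0 = -3$)
$t{\left(h,f \right)} = -3$
$t{\left(a{\left(-3,-4 \right)},-13 \right)} 5 = \left(-3\right) 5 = -15$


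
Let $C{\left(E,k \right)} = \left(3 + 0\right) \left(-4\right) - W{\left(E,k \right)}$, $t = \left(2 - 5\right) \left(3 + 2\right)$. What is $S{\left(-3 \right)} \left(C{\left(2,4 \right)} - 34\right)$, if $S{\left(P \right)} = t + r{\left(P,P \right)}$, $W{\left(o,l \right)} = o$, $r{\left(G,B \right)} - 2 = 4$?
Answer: $432$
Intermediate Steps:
$r{\left(G,B \right)} = 6$ ($r{\left(G,B \right)} = 2 + 4 = 6$)
$t = -15$ ($t = \left(2 - 5\right) 5 = \left(-3\right) 5 = -15$)
$C{\left(E,k \right)} = -12 - E$ ($C{\left(E,k \right)} = \left(3 + 0\right) \left(-4\right) - E = 3 \left(-4\right) - E = -12 - E$)
$S{\left(P \right)} = -9$ ($S{\left(P \right)} = -15 + 6 = -9$)
$S{\left(-3 \right)} \left(C{\left(2,4 \right)} - 34\right) = - 9 \left(\left(-12 - 2\right) - 34\right) = - 9 \left(-14 - 34\right) = \left(-9\right) \left(-48\right) = 432$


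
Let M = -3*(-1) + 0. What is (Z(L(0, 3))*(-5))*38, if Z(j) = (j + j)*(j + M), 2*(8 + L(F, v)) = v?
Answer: -8645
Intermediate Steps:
M = 3 (M = 3 + 0 = 3)
L(F, v) = -8 + v/2
Z(j) = 2*j*(3 + j) (Z(j) = (j + j)*(j + 3) = (2*j)*(3 + j) = 2*j*(3 + j))
(Z(L(0, 3))*(-5))*38 = ((2*(-8 + (1/2)*3)*(3 + (-8 + (1/2)*3)))*(-5))*38 = ((2*(-8 + 3/2)*(3 + (-8 + 3/2)))*(-5))*38 = ((2*(-13/2)*(3 - 13/2))*(-5))*38 = ((2*(-13/2)*(-7/2))*(-5))*38 = ((91/2)*(-5))*38 = -455/2*38 = -8645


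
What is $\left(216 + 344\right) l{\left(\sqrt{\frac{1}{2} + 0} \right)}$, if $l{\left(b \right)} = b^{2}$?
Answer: $280$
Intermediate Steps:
$\left(216 + 344\right) l{\left(\sqrt{\frac{1}{2} + 0} \right)} = \left(216 + 344\right) \left(\sqrt{\frac{1}{2} + 0}\right)^{2} = 560 \left(\sqrt{\frac{1}{2} + 0}\right)^{2} = 560 \left(\sqrt{\frac{1}{2}}\right)^{2} = 560 \left(\frac{\sqrt{2}}{2}\right)^{2} = 560 \cdot \frac{1}{2} = 280$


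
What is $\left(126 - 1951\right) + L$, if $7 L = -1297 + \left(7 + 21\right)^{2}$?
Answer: $- \frac{13288}{7} \approx -1898.3$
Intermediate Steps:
$L = - \frac{513}{7}$ ($L = \frac{-1297 + \left(7 + 21\right)^{2}}{7} = \frac{-1297 + 28^{2}}{7} = \frac{-1297 + 784}{7} = \frac{1}{7} \left(-513\right) = - \frac{513}{7} \approx -73.286$)
$\left(126 - 1951\right) + L = \left(126 - 1951\right) - \frac{513}{7} = -1825 - \frac{513}{7} = - \frac{13288}{7}$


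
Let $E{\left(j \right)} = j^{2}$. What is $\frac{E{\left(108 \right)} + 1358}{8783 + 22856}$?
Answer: $\frac{13022}{31639} \approx 0.41158$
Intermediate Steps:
$\frac{E{\left(108 \right)} + 1358}{8783 + 22856} = \frac{108^{2} + 1358}{8783 + 22856} = \frac{11664 + 1358}{31639} = 13022 \cdot \frac{1}{31639} = \frac{13022}{31639}$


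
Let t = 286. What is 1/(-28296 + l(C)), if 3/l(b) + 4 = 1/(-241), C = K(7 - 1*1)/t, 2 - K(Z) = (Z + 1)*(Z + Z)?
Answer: -965/27306363 ≈ -3.5340e-5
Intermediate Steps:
K(Z) = 2 - 2*Z*(1 + Z) (K(Z) = 2 - (Z + 1)*(Z + Z) = 2 - (1 + Z)*2*Z = 2 - 2*Z*(1 + Z))
C = -41/143 (C = (2 - 2*(7 - 1*1) - 2*(7 - 1*1)²)/286 = (2 - 2*(7 - 1) - 2*(7 - 1)²)*(1/286) = (2 - 2*6 - 2*6²)*(1/286) = (2 - 12 - 2*36)*(1/286) = (2 - 12 - 72)*(1/286) = -82*1/286 = -41/143 ≈ -0.28671)
l(b) = -723/965 (l(b) = 3/(-4 + 1/(-241)) = 3/(-4 - 1/241) = 3/(-965/241) = 3*(-241/965) = -723/965)
1/(-28296 + l(C)) = 1/(-28296 - 723/965) = 1/(-27306363/965) = -965/27306363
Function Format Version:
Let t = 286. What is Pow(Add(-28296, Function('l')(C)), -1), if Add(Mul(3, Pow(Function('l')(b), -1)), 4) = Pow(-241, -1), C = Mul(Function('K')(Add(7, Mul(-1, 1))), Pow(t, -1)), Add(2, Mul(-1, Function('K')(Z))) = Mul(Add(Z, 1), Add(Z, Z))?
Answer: Rational(-965, 27306363) ≈ -3.5340e-5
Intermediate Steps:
Function('K')(Z) = Add(2, Mul(-2, Z, Add(1, Z))) (Function('K')(Z) = Add(2, Mul(-1, Mul(Add(Z, 1), Add(Z, Z)))) = Add(2, Mul(-1, Mul(Add(1, Z), Mul(2, Z)))) = Add(2, Mul(-1, Mul(2, Z, Add(1, Z)))) = Add(2, Mul(-2, Z, Add(1, Z))))
C = Rational(-41, 143) (C = Mul(Add(2, Mul(-2, Add(7, Mul(-1, 1))), Mul(-2, Pow(Add(7, Mul(-1, 1)), 2))), Pow(286, -1)) = Mul(Add(2, Mul(-2, Add(7, -1)), Mul(-2, Pow(Add(7, -1), 2))), Rational(1, 286)) = Mul(Add(2, Mul(-2, 6), Mul(-2, Pow(6, 2))), Rational(1, 286)) = Mul(Add(2, -12, Mul(-2, 36)), Rational(1, 286)) = Mul(Add(2, -12, -72), Rational(1, 286)) = Mul(-82, Rational(1, 286)) = Rational(-41, 143) ≈ -0.28671)
Function('l')(b) = Rational(-723, 965) (Function('l')(b) = Mul(3, Pow(Add(-4, Pow(-241, -1)), -1)) = Mul(3, Pow(Add(-4, Rational(-1, 241)), -1)) = Mul(3, Pow(Rational(-965, 241), -1)) = Mul(3, Rational(-241, 965)) = Rational(-723, 965))
Pow(Add(-28296, Function('l')(C)), -1) = Pow(Add(-28296, Rational(-723, 965)), -1) = Pow(Rational(-27306363, 965), -1) = Rational(-965, 27306363)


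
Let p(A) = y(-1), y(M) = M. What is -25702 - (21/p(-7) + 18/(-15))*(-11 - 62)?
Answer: -136613/5 ≈ -27323.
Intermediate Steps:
p(A) = -1
-25702 - (21/p(-7) + 18/(-15))*(-11 - 62) = -25702 - (21/(-1) + 18/(-15))*(-11 - 62) = -25702 - (21*(-1) + 18*(-1/15))*(-73) = -25702 - (-21 - 6/5)*(-73) = -25702 - (-111)*(-73)/5 = -25702 - 1*8103/5 = -25702 - 8103/5 = -136613/5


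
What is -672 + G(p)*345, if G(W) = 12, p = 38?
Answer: 3468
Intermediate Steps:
-672 + G(p)*345 = -672 + 12*345 = -672 + 4140 = 3468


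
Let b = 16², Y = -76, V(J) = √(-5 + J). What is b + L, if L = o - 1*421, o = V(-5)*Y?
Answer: -165 - 76*I*√10 ≈ -165.0 - 240.33*I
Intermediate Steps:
o = -76*I*√10 (o = √(-5 - 5)*(-76) = √(-10)*(-76) = (I*√10)*(-76) = -76*I*√10 ≈ -240.33*I)
b = 256
L = -421 - 76*I*√10 (L = -76*I*√10 - 1*421 = -76*I*√10 - 421 = -421 - 76*I*√10 ≈ -421.0 - 240.33*I)
b + L = 256 + (-421 - 76*I*√10) = -165 - 76*I*√10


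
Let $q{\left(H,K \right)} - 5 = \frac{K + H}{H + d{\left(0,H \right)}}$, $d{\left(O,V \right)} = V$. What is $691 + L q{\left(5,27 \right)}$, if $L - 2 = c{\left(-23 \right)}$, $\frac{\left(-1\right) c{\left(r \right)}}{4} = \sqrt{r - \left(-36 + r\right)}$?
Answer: $\frac{2553}{5} \approx 510.6$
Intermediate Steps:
$c{\left(r \right)} = -24$ ($c{\left(r \right)} = - 4 \sqrt{r - \left(-36 + r\right)} = - 4 \sqrt{36} = \left(-4\right) 6 = -24$)
$L = -22$ ($L = 2 - 24 = -22$)
$q{\left(H,K \right)} = 5 + \frac{H + K}{2 H}$ ($q{\left(H,K \right)} = 5 + \frac{K + H}{H + H} = 5 + \frac{H + K}{2 H}$)
$691 + L q{\left(5,27 \right)} = 691 - 22 \frac{27 + 11 \cdot 5}{2 \cdot 5} = 691 - 22 \cdot \frac{1}{2} \cdot \frac{1}{5} \left(27 + 55\right) = 691 - 22 \cdot \frac{1}{2} \cdot \frac{1}{5} \cdot 82 = 691 - \frac{902}{5} = \frac{2553}{5}$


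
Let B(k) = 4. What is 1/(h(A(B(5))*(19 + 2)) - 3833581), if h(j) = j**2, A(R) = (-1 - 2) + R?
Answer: -1/3833140 ≈ -2.6088e-7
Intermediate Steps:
A(R) = -3 + R
1/(h(A(B(5))*(19 + 2)) - 3833581) = 1/(((-3 + 4)*(19 + 2))**2 - 3833581) = 1/((1*21)**2 - 3833581) = 1/(21**2 - 3833581) = 1/(441 - 3833581) = 1/(-3833140) = -1/3833140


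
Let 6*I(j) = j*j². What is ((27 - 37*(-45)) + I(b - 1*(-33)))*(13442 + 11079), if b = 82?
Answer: 37542313067/6 ≈ 6.2570e+9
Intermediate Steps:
I(j) = j³/6 (I(j) = (j*j²)/6 = j³/6)
((27 - 37*(-45)) + I(b - 1*(-33)))*(13442 + 11079) = ((27 - 37*(-45)) + (82 - 1*(-33))³/6)*(13442 + 11079) = ((27 + 1665) + (82 + 33)³/6)*24521 = (1692 + (⅙)*115³)*24521 = (1692 + (⅙)*1520875)*24521 = (1692 + 1520875/6)*24521 = (1531027/6)*24521 = 37542313067/6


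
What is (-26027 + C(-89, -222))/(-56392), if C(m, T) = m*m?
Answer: 9053/28196 ≈ 0.32107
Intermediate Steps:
C(m, T) = m**2
(-26027 + C(-89, -222))/(-56392) = (-26027 + (-89)**2)/(-56392) = (-26027 + 7921)*(-1/56392) = -18106*(-1/56392) = 9053/28196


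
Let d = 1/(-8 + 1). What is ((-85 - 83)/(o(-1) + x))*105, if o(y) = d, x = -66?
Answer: 123480/463 ≈ 266.70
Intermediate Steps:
d = -⅐ (d = 1/(-7) = -⅐ ≈ -0.14286)
o(y) = -⅐
((-85 - 83)/(o(-1) + x))*105 = ((-85 - 83)/(-⅐ - 66))*105 = -168/(-463/7)*105 = -168*(-7/463)*105 = (1176/463)*105 = 123480/463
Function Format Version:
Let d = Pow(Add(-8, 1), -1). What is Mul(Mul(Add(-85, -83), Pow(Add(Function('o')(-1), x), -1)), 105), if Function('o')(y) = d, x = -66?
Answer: Rational(123480, 463) ≈ 266.70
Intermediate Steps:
d = Rational(-1, 7) (d = Pow(-7, -1) = Rational(-1, 7) ≈ -0.14286)
Function('o')(y) = Rational(-1, 7)
Mul(Mul(Add(-85, -83), Pow(Add(Function('o')(-1), x), -1)), 105) = Mul(Mul(Add(-85, -83), Pow(Add(Rational(-1, 7), -66), -1)), 105) = Mul(Mul(-168, Pow(Rational(-463, 7), -1)), 105) = Mul(Mul(-168, Rational(-7, 463)), 105) = Mul(Rational(1176, 463), 105) = Rational(123480, 463)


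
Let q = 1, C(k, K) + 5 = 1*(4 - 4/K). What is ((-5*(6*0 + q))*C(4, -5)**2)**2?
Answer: 1/25 ≈ 0.040000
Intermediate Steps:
C(k, K) = -1 - 4/K (C(k, K) = -5 + 1*(4 - 4/K) = -5 + (4 - 4/K) = -1 - 4/K)
((-5*(6*0 + q))*C(4, -5)**2)**2 = ((-5*(6*0 + 1))*((-4 - 1*(-5))/(-5))**2)**2 = ((-5*(0 + 1))*(-(-4 + 5)/5)**2)**2 = ((-5*1)*(-1/5*1)**2)**2 = (-5*(-1/5)**2)**2 = (-5*1/25)**2 = (-1/5)**2 = 1/25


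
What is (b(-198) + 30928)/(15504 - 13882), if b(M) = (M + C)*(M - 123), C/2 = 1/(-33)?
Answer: 519780/8921 ≈ 58.265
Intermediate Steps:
C = -2/33 (C = 2/(-33) = 2*(-1/33) = -2/33 ≈ -0.060606)
b(M) = (-123 + M)*(-2/33 + M) (b(M) = (M - 2/33)*(M - 123) = (-2/33 + M)*(-123 + M) = (-123 + M)*(-2/33 + M))
(b(-198) + 30928)/(15504 - 13882) = ((82/11 + (-198)**2 - 4061/33*(-198)) + 30928)/(15504 - 13882) = ((82/11 + 39204 + 24366) + 30928)/1622 = (699352/11 + 30928)*(1/1622) = (1039560/11)*(1/1622) = 519780/8921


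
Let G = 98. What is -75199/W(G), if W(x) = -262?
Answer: 75199/262 ≈ 287.02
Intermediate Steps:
-75199/W(G) = -75199/(-262) = -75199*(-1/262) = 75199/262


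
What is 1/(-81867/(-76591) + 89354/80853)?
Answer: 6192612123/13462904765 ≈ 0.45998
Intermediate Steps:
1/(-81867/(-76591) + 89354/80853) = 1/(-81867*(-1/76591) + 89354*(1/80853)) = 1/(81867/76591 + 89354/80853) = 1/(13462904765/6192612123) = 6192612123/13462904765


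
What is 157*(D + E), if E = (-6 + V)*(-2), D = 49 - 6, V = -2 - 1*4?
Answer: 10519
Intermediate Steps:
V = -6 (V = -2 - 4 = -6)
D = 43
E = 24 (E = (-6 - 6)*(-2) = -12*(-2) = 24)
157*(D + E) = 157*(43 + 24) = 157*67 = 10519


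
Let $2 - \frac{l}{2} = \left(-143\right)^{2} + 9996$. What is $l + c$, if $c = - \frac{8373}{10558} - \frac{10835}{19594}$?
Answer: $- \frac{3148993863741}{51718363} \approx -60887.0$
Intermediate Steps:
$l = -60886$ ($l = 4 - 2 \left(\left(-143\right)^{2} + 9996\right) = 4 - 2 \left(20449 + 9996\right) = 4 - 60890 = -60886$)
$c = - \frac{69614123}{51718363}$ ($c = \left(-8373\right) \frac{1}{10558} - \frac{10835}{19594} = - \frac{8373}{10558} - \frac{10835}{19594} = - \frac{69614123}{51718363} \approx -1.346$)
$l + c = -60886 - \frac{69614123}{51718363} = - \frac{3148993863741}{51718363}$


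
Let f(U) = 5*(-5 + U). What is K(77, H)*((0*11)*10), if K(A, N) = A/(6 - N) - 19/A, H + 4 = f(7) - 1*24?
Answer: 0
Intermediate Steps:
f(U) = -25 + 5*U
H = -18 (H = -4 + ((-25 + 5*7) - 1*24) = -4 + ((-25 + 35) - 24) = -4 + (10 - 24) = -4 - 14 = -18)
K(A, N) = -19/A + A/(6 - N)
K(77, H)*((0*11)*10) = ((114 - 1*77² - 19*(-18))/(77*(-6 - 18)))*((0*11)*10) = ((1/77)*(114 - 1*5929 + 342)/(-24))*(0*10) = ((1/77)*(-1/24)*(114 - 5929 + 342))*0 = ((1/77)*(-1/24)*(-5473))*0 = (5473/1848)*0 = 0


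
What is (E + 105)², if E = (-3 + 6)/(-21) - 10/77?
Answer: 1327104/121 ≈ 10968.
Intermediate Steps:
E = -3/11 (E = 3*(-1/21) - 10*1/77 = -⅐ - 10/77 = -3/11 ≈ -0.27273)
(E + 105)² = (-3/11 + 105)² = (1152/11)² = 1327104/121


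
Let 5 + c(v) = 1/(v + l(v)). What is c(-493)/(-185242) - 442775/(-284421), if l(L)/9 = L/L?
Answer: 39698623433441/25500370002888 ≈ 1.5568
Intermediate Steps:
l(L) = 9 (l(L) = 9*(L/L) = 9*1 = 9)
c(v) = -5 + 1/(9 + v) (c(v) = -5 + 1/(v + 9) = -5 + 1/(9 + v))
c(-493)/(-185242) - 442775/(-284421) = ((-44 - 5*(-493))/(9 - 493))/(-185242) - 442775/(-284421) = ((-44 + 2465)/(-484))*(-1/185242) - 442775*(-1/284421) = -1/484*2421*(-1/185242) + 442775/284421 = -2421/484*(-1/185242) + 442775/284421 = 2421/89657128 + 442775/284421 = 39698623433441/25500370002888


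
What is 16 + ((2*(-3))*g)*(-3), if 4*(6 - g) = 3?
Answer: 221/2 ≈ 110.50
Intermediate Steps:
g = 21/4 (g = 6 - ¼*3 = 6 - ¾ = 21/4 ≈ 5.2500)
16 + ((2*(-3))*g)*(-3) = 16 + ((2*(-3))*(21/4))*(-3) = 16 - 6*21/4*(-3) = 16 - 63/2*(-3) = 16 + 189/2 = 221/2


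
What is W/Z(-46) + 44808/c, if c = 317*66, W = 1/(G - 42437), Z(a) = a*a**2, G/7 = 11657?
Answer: 28467063318689/13291999170384 ≈ 2.1417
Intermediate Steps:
G = 81599 (G = 7*11657 = 81599)
Z(a) = a**3
W = 1/39162 (W = 1/(81599 - 42437) = 1/39162 ≈ 2.5535e-5)
c = 20922
W/Z(-46) + 44808/c = 1/(39162*((-46)**3)) + 44808/20922 = (1/39162)/(-97336) + 44808*(1/20922) = (1/39162)*(-1/97336) + 7468/3487 = -1/3811872432 + 7468/3487 = 28467063318689/13291999170384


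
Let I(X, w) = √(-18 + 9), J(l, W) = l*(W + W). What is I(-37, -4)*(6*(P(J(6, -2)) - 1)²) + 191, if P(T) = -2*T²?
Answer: 191 + 23929362*I ≈ 191.0 + 2.3929e+7*I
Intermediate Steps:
J(l, W) = 2*W*l (J(l, W) = l*(2*W) = 2*W*l)
I(X, w) = 3*I (I(X, w) = √(-9) = 3*I)
I(-37, -4)*(6*(P(J(6, -2)) - 1)²) + 191 = (3*I)*(6*(-2*(2*(-2)*6)² - 1)²) + 191 = (3*I)*(6*(-2*(-24)² - 1)²) + 191 = (3*I)*(6*(-2*576 - 1)²) + 191 = (3*I)*(6*(-1152 - 1)²) + 191 = (3*I)*(6*(-1153)²) + 191 = (3*I)*(6*1329409) + 191 = (3*I)*7976454 + 191 = 23929362*I + 191 = 191 + 23929362*I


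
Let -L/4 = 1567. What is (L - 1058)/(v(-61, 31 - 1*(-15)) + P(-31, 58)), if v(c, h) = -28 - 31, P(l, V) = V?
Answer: 7326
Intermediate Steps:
v(c, h) = -59
L = -6268 (L = -4*1567 = -6268)
(L - 1058)/(v(-61, 31 - 1*(-15)) + P(-31, 58)) = (-6268 - 1058)/(-59 + 58) = -7326/(-1) = -7326*(-1) = 7326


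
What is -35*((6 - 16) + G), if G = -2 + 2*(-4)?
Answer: 700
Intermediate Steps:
G = -10 (G = -2 - 8 = -10)
-35*((6 - 16) + G) = -35*((6 - 16) - 10) = -35*(-10 - 10) = -35*(-20) = 700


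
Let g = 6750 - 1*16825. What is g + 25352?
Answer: 15277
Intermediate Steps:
g = -10075 (g = 6750 - 16825 = -10075)
g + 25352 = -10075 + 25352 = 15277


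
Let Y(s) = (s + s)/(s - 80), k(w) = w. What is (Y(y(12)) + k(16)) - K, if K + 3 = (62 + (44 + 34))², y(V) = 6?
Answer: -724503/37 ≈ -19581.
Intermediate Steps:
Y(s) = 2*s/(-80 + s) (Y(s) = (2*s)/(-80 + s) = 2*s/(-80 + s))
K = 19597 (K = -3 + (62 + (44 + 34))² = -3 + (62 + 78)² = -3 + 140² = -3 + 19600 = 19597)
(Y(y(12)) + k(16)) - K = (2*6/(-80 + 6) + 16) - 1*19597 = (2*6/(-74) + 16) - 19597 = (2*6*(-1/74) + 16) - 19597 = (-6/37 + 16) - 19597 = 586/37 - 19597 = -724503/37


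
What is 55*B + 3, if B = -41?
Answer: -2252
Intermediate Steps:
55*B + 3 = 55*(-41) + 3 = -2255 + 3 = -2252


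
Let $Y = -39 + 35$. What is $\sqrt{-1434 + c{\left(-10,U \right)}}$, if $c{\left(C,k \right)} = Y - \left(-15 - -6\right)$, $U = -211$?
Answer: $i \sqrt{1429} \approx 37.802 i$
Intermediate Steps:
$Y = -4$
$c{\left(C,k \right)} = 5$ ($c{\left(C,k \right)} = -4 - \left(-15 - -6\right) = -4 - \left(-15 + 6\right) = -4 - -9 = -4 + 9 = 5$)
$\sqrt{-1434 + c{\left(-10,U \right)}} = \sqrt{-1434 + 5} = \sqrt{-1429} = i \sqrt{1429}$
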